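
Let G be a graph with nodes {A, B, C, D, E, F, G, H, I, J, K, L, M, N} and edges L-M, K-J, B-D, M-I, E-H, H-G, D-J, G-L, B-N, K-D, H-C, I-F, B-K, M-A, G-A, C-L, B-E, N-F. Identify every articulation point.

B

Removing B increases the component count from 1 to 2, so B is a cut vertex.
By contrast removing M leaves 1 component; it is not a cut vertex. No other vertex is a cut vertex either.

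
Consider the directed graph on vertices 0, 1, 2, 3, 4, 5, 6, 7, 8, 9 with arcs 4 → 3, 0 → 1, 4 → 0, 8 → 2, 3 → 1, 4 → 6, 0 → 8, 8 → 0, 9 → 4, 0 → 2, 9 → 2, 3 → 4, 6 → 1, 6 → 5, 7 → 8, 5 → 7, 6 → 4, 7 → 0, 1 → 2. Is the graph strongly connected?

There is no directed path from 6 to 9, so the graph is not strongly connected.

No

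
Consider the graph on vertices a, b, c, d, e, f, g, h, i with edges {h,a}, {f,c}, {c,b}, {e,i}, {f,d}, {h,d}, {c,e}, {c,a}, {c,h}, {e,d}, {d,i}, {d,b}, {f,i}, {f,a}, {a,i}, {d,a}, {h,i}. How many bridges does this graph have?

The edges on the cycle e-d-a-i-e are not bridges since each lies on that cycle.
Every edge lies on some cycle, so there are no bridges.

0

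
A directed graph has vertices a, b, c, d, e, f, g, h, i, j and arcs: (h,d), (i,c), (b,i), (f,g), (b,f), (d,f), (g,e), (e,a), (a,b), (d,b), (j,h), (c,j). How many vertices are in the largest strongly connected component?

{a, b, c, d, e, f, g, h, i, j} are all mutually reachable — one SCC of size 10.
The largest has 10 vertices.

10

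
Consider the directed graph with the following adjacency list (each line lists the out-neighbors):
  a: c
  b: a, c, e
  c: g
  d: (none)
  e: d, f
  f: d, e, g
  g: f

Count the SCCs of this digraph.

5

{e, f, g} are all mutually reachable — one SCC of size 3.
{a} is an SCC by itself.
{c} is an SCC by itself.
{d} is an SCC by itself.
{b} is an SCC by itself.
That gives 5 strongly connected components.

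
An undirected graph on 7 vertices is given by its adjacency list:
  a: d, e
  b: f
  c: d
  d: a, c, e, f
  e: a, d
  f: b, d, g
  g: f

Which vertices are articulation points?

d, f

Removing d increases the component count from 1 to 3, so d is a cut vertex.
Removing f increases the component count from 1 to 3, so f is a cut vertex.
By contrast removing a leaves 1 component; it is not a cut vertex. No other vertex is a cut vertex either.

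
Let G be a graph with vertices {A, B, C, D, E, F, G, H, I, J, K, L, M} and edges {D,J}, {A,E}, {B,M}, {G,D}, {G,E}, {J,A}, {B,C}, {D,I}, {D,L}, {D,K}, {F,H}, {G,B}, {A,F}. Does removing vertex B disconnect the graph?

Yes

Deleting B raises the number of components from 1 to 3, so B is a cut vertex.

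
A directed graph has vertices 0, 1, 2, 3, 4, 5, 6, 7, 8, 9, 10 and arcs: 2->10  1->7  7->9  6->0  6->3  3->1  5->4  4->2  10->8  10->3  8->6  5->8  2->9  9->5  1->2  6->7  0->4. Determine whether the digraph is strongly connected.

Yes

From 1 we can reach every vertex (0, 1, 2, 3, 4, 5, 6, 7, 8, 9, 10), and every vertex can reach 1 (0, 1, 2, 3, 4, 5, 6, 7, 8, 9, 10). So the whole graph is one strongly connected component.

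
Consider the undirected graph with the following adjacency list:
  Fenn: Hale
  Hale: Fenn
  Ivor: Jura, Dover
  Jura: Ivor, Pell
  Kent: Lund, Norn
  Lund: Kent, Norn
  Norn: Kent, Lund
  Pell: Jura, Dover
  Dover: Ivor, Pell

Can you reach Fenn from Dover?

No

The component containing Dover is {Ivor, Jura, Pell, Dover}, and Fenn is not in it.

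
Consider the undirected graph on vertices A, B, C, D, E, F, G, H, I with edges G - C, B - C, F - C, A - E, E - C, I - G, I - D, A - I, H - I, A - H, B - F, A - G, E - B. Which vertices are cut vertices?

Removing I increases the component count from 1 to 2, so I is a cut vertex.
By contrast removing C leaves 1 component; it is not a cut vertex. No other vertex is a cut vertex either.

I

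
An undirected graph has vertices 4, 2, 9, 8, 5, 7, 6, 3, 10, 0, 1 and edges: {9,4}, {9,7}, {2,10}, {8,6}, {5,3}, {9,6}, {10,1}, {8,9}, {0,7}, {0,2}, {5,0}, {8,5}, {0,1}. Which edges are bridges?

3-5, 4-9

The edges on the cycle 0-2-10-1-0 are not bridges since each lies on that cycle.
But removing 4—9 disconnects 4 from 9; removing 5—3 disconnects 5 from 3 — these are bridges.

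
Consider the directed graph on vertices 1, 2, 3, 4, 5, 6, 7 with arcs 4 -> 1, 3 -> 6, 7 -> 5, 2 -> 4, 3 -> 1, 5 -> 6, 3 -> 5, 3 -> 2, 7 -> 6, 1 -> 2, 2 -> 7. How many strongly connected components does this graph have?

5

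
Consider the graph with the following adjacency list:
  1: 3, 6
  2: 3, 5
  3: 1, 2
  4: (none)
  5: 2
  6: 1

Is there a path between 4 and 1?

The component containing 4 is {4}, and 1 is not in it.

No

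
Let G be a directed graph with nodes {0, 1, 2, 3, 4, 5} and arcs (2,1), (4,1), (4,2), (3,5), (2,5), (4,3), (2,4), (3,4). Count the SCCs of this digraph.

4

{2, 3, 4} are all mutually reachable — one SCC of size 3.
{5} is an SCC by itself.
{0} is an SCC by itself.
{1} is an SCC by itself.
That gives 4 strongly connected components.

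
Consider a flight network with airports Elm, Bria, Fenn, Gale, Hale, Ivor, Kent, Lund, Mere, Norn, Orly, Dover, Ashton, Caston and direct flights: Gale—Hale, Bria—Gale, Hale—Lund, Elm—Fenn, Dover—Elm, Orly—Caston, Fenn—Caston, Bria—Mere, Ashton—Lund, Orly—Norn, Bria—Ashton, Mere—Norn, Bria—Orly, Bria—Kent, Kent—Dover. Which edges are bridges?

none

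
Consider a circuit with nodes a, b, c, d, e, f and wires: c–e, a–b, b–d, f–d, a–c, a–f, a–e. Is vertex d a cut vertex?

No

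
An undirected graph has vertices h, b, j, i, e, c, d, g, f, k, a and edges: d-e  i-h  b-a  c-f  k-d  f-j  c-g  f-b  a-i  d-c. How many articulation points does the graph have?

6

Removing a increases the component count from 1 to 2, so a is a cut vertex.
Removing b increases the component count from 1 to 2, so b is a cut vertex.
Removing c increases the component count from 1 to 3, so c is a cut vertex.
Likewise d, f, i are cut vertices.
By contrast removing k leaves 1 component; it is not a cut vertex. No other vertex is a cut vertex either.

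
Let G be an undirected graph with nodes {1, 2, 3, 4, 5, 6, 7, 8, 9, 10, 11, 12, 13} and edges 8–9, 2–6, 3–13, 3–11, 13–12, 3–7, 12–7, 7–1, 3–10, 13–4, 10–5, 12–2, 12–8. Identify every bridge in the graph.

The edges on the cycle 3-13-12-7-3 are not bridges since each lies on that cycle.
But removing 7–1 disconnects 7 from 1; removing 3–10 disconnects 3 from 10; removing 9–8 disconnects 9 from 8; removing 12–8 disconnects 12 from 8 — these are bridges.
In total 9 edges are bridges.

1-7, 10-3, 10-5, 11-3, 12-2, 12-8, 13-4, 2-6, 8-9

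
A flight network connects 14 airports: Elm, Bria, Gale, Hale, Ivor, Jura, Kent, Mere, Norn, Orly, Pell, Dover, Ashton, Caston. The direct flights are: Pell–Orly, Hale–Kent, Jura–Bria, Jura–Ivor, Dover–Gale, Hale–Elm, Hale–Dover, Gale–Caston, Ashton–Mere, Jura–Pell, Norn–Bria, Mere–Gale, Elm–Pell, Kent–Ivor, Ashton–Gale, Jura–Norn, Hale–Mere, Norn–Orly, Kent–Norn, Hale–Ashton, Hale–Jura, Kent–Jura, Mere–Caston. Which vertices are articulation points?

Removing Hale increases the component count from 1 to 2, so Hale is a cut vertex.
By contrast removing Bria leaves 1 component; it is not a cut vertex. No other vertex is a cut vertex either.

Hale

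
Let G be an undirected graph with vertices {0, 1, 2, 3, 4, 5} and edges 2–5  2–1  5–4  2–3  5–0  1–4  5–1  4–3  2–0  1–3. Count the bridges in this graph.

0

The edges on the cycle 2-5-1-2 are not bridges since each lies on that cycle.
Every edge lies on some cycle, so there are no bridges.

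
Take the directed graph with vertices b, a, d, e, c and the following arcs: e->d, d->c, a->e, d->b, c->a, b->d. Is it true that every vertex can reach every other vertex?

Yes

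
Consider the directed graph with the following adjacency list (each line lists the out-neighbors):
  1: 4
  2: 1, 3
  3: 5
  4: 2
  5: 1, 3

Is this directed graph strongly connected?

Yes

From 2 we can reach every vertex (1, 2, 3, 4, 5), and every vertex can reach 2 (1, 2, 3, 4, 5). So the whole graph is one strongly connected component.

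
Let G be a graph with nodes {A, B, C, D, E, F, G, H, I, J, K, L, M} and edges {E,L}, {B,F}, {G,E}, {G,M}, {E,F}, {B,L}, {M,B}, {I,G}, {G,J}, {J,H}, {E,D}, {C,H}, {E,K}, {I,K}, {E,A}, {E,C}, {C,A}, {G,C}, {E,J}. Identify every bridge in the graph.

D-E

The edges on the cycle G-E-J-H-C-G are not bridges since each lies on that cycle.
But removing D - E disconnects D from E — this is a bridge.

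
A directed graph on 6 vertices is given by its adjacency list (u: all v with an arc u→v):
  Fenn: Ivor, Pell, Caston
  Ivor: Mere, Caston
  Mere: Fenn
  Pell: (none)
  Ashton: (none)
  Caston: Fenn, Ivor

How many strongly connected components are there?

3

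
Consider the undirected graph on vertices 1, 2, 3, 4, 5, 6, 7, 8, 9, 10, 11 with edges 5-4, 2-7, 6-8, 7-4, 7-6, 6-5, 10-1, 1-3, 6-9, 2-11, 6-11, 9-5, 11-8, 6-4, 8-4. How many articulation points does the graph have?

1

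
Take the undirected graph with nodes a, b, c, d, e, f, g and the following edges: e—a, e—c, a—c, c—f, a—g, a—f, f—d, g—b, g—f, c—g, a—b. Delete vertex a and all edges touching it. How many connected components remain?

1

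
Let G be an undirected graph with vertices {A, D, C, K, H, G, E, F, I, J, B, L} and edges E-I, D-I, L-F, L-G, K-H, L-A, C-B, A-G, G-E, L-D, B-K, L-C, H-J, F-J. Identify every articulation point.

Removing L increases the component count from 1 to 2, so L is a cut vertex.
By contrast removing B leaves 1 component; it is not a cut vertex. No other vertex is a cut vertex either.

L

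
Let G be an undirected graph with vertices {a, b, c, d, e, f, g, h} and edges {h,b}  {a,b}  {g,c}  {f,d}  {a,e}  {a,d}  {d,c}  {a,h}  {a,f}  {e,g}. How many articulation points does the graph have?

1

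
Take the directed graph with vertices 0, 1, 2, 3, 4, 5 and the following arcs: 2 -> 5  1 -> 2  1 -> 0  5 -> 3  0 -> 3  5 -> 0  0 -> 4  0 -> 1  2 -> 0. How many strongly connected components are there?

3

{0, 1, 2, 5} are all mutually reachable — one SCC of size 4.
{3} is an SCC by itself.
{4} is an SCC by itself.
That gives 3 strongly connected components.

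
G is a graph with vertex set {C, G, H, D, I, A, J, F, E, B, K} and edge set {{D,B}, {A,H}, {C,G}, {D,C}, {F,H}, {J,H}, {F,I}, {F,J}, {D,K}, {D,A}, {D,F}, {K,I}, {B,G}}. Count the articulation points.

1

Removing D increases the component count from 2 to 3, so D is a cut vertex.
By contrast removing K leaves 2 components; it is not a cut vertex. No other vertex is a cut vertex either.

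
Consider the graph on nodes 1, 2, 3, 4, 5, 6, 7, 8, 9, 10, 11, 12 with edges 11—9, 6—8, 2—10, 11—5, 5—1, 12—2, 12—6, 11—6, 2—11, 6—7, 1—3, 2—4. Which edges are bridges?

1-3, 1-5, 10-2, 11-5, 11-9, 2-4, 6-7, 6-8

The edges on the cycle 12-2-11-6-12 are not bridges since each lies on that cycle.
But removing 3—1 disconnects 3 from 1; removing 5—1 disconnects 5 from 1; removing 6—7 disconnects 6 from 7; removing 11—5 disconnects 11 from 5 — these are bridges.
In total 8 edges are bridges.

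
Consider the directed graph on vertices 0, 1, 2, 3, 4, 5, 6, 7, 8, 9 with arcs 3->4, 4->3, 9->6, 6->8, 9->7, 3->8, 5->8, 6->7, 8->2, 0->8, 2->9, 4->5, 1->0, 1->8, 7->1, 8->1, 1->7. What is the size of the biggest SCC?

7

{0, 1, 2, 6, 7, 8, 9} are all mutually reachable — one SCC of size 7.
{3, 4} are all mutually reachable — one SCC of size 2.
{5} is an SCC by itself.
The largest has 7 vertices.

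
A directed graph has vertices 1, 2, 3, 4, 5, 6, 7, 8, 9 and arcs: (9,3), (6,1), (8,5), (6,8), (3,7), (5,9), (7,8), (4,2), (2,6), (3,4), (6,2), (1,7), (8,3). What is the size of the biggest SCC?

{1, 2, 3, 4, 5, 6, 7, 8, 9} are all mutually reachable — one SCC of size 9.
The largest has 9 vertices.

9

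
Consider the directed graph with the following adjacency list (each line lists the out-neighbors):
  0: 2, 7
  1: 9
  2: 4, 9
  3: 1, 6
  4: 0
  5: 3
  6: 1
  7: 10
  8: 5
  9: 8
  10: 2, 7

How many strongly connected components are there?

2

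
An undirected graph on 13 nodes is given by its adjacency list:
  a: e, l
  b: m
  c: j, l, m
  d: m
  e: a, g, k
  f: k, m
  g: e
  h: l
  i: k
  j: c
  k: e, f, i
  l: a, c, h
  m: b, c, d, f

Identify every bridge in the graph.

The edges on the cycle m-c-l-a-e-k-f-m are not bridges since each lies on that cycle.
But removing i-k disconnects i from k; removing m-b disconnects m from b; removing l-h disconnects l from h; removing c-j disconnects c from j — these are bridges.
In total 6 edges are bridges.

b-m, c-j, d-m, e-g, h-l, i-k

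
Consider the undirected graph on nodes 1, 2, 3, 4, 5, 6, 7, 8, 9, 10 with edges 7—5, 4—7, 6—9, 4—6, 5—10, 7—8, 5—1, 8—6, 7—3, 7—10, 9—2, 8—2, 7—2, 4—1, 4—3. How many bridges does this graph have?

0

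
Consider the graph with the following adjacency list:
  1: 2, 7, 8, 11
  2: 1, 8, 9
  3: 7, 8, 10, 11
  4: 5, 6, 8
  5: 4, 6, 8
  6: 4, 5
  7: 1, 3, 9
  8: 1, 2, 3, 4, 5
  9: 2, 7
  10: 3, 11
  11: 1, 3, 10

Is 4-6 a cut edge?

After removing 4-6, the path 4-5-6 still connects them, so the edge is not a bridge.

No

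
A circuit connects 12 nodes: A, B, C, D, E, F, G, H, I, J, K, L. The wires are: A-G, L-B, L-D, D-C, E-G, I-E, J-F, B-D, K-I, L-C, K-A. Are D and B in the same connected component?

Yes

From D we can reach B, C, D, L, which includes B.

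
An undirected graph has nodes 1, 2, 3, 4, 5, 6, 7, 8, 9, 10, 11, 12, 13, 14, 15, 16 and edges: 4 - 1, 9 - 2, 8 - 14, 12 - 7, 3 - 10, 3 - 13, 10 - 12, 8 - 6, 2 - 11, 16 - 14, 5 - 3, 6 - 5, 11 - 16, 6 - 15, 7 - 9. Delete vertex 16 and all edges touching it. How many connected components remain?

2

With 16 gone, the remaining components are: {1, 4}; {2, 3, 5, 6, 7, 8, 9, 10, 11, 12, 13, 14, 15}.
That is 2 components.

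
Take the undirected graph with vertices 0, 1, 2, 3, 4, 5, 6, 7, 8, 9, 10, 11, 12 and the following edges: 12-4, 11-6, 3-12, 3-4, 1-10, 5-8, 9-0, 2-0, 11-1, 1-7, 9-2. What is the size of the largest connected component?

Starting from 5 we can reach 5, 8. That is one component of size 2.
Starting from 3 we can reach 3, 4, 12. That is one component of size 3.
Starting from 0 we can reach 0, 2, 9. That is one component of size 3.
Starting from 1 we can reach 1, 6, 7, 10, 11. That is one component of size 5.
The largest has 5 vertices.

5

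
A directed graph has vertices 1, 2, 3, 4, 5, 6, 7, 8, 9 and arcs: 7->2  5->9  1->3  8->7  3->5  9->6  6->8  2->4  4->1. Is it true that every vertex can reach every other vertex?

Yes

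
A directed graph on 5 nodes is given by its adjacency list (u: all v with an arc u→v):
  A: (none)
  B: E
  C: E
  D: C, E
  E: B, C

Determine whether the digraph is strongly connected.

There is no directed path from C to A, so the graph is not strongly connected.

No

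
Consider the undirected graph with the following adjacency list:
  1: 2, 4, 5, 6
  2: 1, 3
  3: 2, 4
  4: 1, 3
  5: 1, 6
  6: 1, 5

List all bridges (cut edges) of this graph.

The edges on the cycle 1-5-6-1 are not bridges since each lies on that cycle.
Every edge lies on some cycle, so there are no bridges.

none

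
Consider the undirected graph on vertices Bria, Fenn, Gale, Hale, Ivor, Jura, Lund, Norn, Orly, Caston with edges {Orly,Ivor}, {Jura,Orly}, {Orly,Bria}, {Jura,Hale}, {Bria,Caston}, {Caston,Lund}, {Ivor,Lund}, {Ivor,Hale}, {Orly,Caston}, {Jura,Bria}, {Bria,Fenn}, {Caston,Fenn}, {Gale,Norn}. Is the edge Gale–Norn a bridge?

Yes

Removing Gale–Norn leaves no path between Gale and Norn: the component count goes from 2 to 3. So it is a bridge.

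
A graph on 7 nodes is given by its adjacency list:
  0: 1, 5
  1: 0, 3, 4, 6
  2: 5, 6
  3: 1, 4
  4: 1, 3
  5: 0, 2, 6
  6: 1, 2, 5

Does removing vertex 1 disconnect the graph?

Deleting 1 raises the number of components from 1 to 2, so 1 is a cut vertex.

Yes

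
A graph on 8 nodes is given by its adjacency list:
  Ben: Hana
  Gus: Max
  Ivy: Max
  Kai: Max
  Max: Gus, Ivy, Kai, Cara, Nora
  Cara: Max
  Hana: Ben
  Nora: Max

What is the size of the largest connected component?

6

Starting from Ben we can reach Ben, Hana. That is one component of size 2.
Starting from Gus we can reach Gus, Ivy, Kai, Max, Cara, Nora. That is one component of size 6.
The largest has 6 vertices.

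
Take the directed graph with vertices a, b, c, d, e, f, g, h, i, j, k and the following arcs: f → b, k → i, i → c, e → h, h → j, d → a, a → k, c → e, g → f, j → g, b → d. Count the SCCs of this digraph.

1

{a, b, c, d, e, f, g, h, i, j, k} are all mutually reachable — one SCC of size 11.
That gives 1 strongly connected component.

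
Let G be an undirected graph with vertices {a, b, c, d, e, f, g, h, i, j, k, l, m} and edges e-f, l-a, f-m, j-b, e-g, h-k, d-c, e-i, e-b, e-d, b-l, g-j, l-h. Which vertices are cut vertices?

Removing b increases the component count from 1 to 2, so b is a cut vertex.
Removing d increases the component count from 1 to 2, so d is a cut vertex.
Removing e increases the component count from 1 to 4, so e is a cut vertex.
Likewise f, h, l are cut vertices.
By contrast removing a leaves 1 component; it is not a cut vertex. No other vertex is a cut vertex either.

b, d, e, f, h, l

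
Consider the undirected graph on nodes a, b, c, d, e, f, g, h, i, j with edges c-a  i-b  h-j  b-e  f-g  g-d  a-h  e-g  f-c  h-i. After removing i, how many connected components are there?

With i gone, the remaining components are: {a, b, c, d, e, f, g, h, j}.
That is 1 component.

1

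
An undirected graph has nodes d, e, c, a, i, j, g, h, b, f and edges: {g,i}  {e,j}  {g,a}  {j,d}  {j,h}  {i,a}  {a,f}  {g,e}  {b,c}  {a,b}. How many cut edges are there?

The edges on the cycle g-i-a-g are not bridges since each lies on that cycle.
But removing f—a disconnects f from a; removing b—c disconnects b from c; removing g—e disconnects g from e; removing a—b disconnects a from b — these are bridges.
In total 7 edges are bridges.

7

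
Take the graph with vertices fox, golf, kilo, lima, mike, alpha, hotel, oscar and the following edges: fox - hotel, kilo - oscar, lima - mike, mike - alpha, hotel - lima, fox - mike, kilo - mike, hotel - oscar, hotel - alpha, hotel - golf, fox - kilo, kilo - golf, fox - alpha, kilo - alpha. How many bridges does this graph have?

0

The edges on the cycle fox-hotel-lima-mike-kilo-fox are not bridges since each lies on that cycle.
Every edge lies on some cycle, so there are no bridges.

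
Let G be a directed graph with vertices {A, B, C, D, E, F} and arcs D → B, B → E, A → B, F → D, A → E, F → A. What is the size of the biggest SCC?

1

{C} is an SCC by itself.
{B} is an SCC by itself.
{A} is an SCC by itself.
{E} is an SCC by itself.
{D} is an SCC by itself.
(and 1 more singleton SCC)
The largest has 1 vertex.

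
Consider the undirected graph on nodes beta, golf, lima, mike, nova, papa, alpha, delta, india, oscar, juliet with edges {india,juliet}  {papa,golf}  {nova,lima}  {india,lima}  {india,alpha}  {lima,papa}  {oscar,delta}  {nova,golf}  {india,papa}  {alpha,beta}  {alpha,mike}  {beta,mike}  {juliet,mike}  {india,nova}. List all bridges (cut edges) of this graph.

delta-oscar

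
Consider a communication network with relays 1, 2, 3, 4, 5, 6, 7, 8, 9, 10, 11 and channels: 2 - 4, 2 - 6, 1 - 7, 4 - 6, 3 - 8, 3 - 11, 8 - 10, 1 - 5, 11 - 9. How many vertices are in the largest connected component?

5

Starting from 1 we can reach 1, 5, 7. That is one component of size 3.
Starting from 2 we can reach 2, 4, 6. That is one component of size 3.
Starting from 3 we can reach 3, 8, 9, 10, 11. That is one component of size 5.
The largest has 5 vertices.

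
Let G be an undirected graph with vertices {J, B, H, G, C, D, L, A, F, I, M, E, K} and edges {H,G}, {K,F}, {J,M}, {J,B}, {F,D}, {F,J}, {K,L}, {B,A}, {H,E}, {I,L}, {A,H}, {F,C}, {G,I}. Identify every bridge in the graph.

The edges on the cycle K-F-J-B-A-H-G-I-L-K are not bridges since each lies on that cycle.
But removing F - D disconnects F from D; removing E - H disconnects E from H; removing F - C disconnects F from C; removing J - M disconnects J from M — these are bridges.

C-F, D-F, E-H, J-M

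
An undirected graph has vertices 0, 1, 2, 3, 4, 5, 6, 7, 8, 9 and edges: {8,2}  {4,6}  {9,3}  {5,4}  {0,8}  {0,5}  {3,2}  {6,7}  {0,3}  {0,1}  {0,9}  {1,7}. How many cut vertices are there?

1

Removing 0 increases the component count from 1 to 2, so 0 is a cut vertex.
By contrast removing 5 leaves 1 component; it is not a cut vertex. No other vertex is a cut vertex either.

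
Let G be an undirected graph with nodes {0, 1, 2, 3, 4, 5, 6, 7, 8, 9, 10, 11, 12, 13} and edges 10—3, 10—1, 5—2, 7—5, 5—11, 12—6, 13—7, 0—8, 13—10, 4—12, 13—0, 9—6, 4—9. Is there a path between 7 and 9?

The component containing 7 is {0, 1, 2, 3, 5, 7, 8, 10, 11, 13}, and 9 is not in it.

No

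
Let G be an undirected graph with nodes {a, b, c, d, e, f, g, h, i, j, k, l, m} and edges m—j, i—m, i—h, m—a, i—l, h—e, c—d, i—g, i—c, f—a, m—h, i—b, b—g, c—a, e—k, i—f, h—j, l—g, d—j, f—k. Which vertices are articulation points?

i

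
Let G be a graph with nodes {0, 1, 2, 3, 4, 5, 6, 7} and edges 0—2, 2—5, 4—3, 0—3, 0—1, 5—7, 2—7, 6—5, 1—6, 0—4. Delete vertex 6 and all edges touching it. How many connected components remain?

1

With 6 gone, the remaining components are: {0, 1, 2, 3, 4, 5, 7}.
That is 1 component.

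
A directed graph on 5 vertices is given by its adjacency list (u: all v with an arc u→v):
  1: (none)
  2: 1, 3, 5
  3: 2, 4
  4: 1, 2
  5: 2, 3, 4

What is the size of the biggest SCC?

{2, 3, 4, 5} are all mutually reachable — one SCC of size 4.
{1} is an SCC by itself.
The largest has 4 vertices.

4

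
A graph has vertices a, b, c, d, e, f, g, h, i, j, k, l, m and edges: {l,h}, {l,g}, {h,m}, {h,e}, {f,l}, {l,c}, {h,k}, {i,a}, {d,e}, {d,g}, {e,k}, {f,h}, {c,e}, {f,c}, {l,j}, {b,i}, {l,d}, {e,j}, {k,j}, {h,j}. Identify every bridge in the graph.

a-i, b-i, h-m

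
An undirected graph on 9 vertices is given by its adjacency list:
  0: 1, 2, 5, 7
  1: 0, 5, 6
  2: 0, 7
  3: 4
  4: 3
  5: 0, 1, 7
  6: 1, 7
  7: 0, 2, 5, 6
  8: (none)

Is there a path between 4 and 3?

From 4 we can reach 3, 4, which includes 3.

Yes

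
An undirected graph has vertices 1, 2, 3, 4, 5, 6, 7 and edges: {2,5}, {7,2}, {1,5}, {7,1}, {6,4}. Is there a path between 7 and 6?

No

The component containing 7 is {1, 2, 5, 7}, and 6 is not in it.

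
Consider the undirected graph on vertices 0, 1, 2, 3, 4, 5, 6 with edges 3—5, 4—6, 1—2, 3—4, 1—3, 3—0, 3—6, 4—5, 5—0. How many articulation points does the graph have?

2

Removing 1 increases the component count from 1 to 2, so 1 is a cut vertex.
Removing 3 increases the component count from 1 to 2, so 3 is a cut vertex.
By contrast removing 6 leaves 1 component; it is not a cut vertex. No other vertex is a cut vertex either.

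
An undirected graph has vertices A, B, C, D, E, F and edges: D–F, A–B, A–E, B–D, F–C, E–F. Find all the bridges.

The edges on the cycle A-B-D-F-E-A are not bridges since each lies on that cycle.
But removing C–F disconnects C from F — this is a bridge.

C-F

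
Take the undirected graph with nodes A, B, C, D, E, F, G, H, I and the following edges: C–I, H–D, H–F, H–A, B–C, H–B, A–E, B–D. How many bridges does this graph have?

The edges on the cycle H-B-D-H are not bridges since each lies on that cycle.
But removing A–E disconnects A from E; removing I–C disconnects I from C; removing B–C disconnects B from C; removing A–H disconnects A from H — these are bridges.
In total 5 edges are bridges.

5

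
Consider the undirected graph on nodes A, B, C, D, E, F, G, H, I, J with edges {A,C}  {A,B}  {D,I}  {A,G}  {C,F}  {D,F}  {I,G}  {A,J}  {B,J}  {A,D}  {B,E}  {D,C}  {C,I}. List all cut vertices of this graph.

A, B

Removing A increases the component count from 2 to 3, so A is a cut vertex.
Removing B increases the component count from 2 to 3, so B is a cut vertex.
By contrast removing E leaves 2 components; it is not a cut vertex. No other vertex is a cut vertex either.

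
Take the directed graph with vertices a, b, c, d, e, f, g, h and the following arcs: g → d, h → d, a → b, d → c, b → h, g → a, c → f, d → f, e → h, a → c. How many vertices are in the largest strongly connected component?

{b} is an SCC by itself.
{g} is an SCC by itself.
{f} is an SCC by itself.
{h} is an SCC by itself.
{c} is an SCC by itself.
(and 3 more singleton SCCs)
The largest has 1 vertex.

1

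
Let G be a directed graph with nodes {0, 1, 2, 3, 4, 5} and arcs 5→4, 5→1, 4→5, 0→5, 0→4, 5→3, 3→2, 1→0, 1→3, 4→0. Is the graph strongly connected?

No

There is no directed path from 2 to 0, so the graph is not strongly connected.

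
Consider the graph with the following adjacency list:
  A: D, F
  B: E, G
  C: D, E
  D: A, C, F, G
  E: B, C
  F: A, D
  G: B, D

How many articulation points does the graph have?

Removing D increases the component count from 1 to 2, so D is a cut vertex.
By contrast removing G leaves 1 component; it is not a cut vertex. No other vertex is a cut vertex either.

1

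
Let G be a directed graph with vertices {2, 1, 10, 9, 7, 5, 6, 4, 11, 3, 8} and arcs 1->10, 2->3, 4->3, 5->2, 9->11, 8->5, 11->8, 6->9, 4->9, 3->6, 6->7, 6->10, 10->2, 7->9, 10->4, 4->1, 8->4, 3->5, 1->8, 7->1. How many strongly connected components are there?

1

{1, 2, 3, 4, 5, 6, 7, 8, 9, 10, 11} are all mutually reachable — one SCC of size 11.
That gives 1 strongly connected component.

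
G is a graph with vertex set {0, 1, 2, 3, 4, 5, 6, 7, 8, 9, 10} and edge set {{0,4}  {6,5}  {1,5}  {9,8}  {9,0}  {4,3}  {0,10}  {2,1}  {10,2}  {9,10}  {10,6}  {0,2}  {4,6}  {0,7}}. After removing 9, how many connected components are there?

2

With 9 gone, the remaining components are: {8}; {0, 1, 2, 3, 4, 5, 6, 7, 10}.
That is 2 components.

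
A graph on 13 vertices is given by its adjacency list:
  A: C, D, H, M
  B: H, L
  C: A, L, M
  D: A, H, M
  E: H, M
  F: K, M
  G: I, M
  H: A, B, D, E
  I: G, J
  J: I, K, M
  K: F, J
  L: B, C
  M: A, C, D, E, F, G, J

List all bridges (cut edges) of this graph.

none

The edges on the cycle M-G-I-J-M are not bridges since each lies on that cycle.
Every edge lies on some cycle, so there are no bridges.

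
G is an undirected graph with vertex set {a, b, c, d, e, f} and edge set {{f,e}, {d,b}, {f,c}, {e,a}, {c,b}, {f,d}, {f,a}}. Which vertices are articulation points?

f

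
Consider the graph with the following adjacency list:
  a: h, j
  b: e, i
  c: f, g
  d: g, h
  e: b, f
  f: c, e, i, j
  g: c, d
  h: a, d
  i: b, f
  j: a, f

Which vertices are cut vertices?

f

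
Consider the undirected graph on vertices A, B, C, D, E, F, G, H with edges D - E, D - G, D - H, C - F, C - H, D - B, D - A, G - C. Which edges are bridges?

A-D, B-D, C-F, D-E

The edges on the cycle D-G-C-H-D are not bridges since each lies on that cycle.
But removing C - F disconnects C from F; removing D - E disconnects D from E; removing D - A disconnects D from A; removing D - B disconnects D from B — these are bridges.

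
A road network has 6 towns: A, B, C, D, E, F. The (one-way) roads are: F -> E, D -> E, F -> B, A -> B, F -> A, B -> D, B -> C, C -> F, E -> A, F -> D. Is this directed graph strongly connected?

From E we can reach every vertex (A, B, C, D, E, F), and every vertex can reach E (A, B, C, D, E, F). So the whole graph is one strongly connected component.

Yes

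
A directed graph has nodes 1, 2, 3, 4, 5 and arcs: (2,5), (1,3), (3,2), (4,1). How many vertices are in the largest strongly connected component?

{5} is an SCC by itself.
{1} is an SCC by itself.
{2} is an SCC by itself.
{3} is an SCC by itself.
{4} is an SCC by itself.
The largest has 1 vertex.

1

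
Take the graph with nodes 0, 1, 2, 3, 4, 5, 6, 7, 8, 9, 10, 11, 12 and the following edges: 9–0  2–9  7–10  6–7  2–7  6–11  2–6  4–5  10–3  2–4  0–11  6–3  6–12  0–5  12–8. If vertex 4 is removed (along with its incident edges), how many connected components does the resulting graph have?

With 4 gone, the remaining components are: {1}; {0, 2, 3, 5, 6, 7, 8, 9, 10, 11, 12}.
That is 2 components.

2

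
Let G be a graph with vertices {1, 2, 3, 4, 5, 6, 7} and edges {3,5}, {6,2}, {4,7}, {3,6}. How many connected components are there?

3

1 is isolated — a component by itself.
Starting from 4 we can reach 4, 7. That is one component of size 2.
Starting from 2 we can reach 2, 3, 5, 6. That is one component of size 4.
Total: 3 components.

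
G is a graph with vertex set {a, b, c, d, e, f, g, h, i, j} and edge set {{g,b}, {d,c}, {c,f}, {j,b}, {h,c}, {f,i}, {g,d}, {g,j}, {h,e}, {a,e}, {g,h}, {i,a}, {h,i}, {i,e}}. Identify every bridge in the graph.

none

The edges on the cycle g-j-b-g are not bridges since each lies on that cycle.
Every edge lies on some cycle, so there are no bridges.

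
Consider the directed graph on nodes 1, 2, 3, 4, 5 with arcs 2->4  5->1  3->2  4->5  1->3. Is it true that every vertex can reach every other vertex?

Yes

From 1 we can reach every vertex (1, 2, 3, 4, 5), and every vertex can reach 1 (1, 2, 3, 4, 5). So the whole graph is one strongly connected component.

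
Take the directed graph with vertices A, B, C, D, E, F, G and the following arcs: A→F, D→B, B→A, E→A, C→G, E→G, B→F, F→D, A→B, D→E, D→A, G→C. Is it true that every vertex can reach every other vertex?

No

There is no directed path from C to F, so the graph is not strongly connected.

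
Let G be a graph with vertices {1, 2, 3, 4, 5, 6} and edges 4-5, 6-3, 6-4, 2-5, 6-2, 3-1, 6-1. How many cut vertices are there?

Removing 6 increases the component count from 1 to 2, so 6 is a cut vertex.
By contrast removing 3 leaves 1 component; it is not a cut vertex. No other vertex is a cut vertex either.

1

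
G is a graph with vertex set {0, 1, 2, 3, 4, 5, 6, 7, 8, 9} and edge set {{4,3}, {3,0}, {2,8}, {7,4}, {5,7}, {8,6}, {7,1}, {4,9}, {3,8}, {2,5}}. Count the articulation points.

4

Removing 3 increases the component count from 1 to 2, so 3 is a cut vertex.
Removing 4 increases the component count from 1 to 2, so 4 is a cut vertex.
Removing 7 increases the component count from 1 to 2, so 7 is a cut vertex.
Likewise 8 is a cut vertex.
By contrast removing 1 leaves 1 component; it is not a cut vertex. No other vertex is a cut vertex either.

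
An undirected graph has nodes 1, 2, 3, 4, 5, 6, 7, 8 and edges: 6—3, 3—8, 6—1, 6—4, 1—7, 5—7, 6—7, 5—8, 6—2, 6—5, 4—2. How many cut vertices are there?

Removing 6 increases the component count from 1 to 2, so 6 is a cut vertex.
By contrast removing 5 leaves 1 component; it is not a cut vertex. No other vertex is a cut vertex either.

1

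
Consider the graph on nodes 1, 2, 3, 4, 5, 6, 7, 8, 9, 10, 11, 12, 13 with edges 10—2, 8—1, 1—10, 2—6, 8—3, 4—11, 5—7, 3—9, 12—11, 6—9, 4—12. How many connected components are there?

4

13 is isolated — a component by itself.
Starting from 5 we can reach 5, 7. That is one component of size 2.
Starting from 4 we can reach 4, 11, 12. That is one component of size 3.
Starting from 1 we can reach 1, 2, 3, 6, 8, 9, 10. That is one component of size 7.
Total: 4 components.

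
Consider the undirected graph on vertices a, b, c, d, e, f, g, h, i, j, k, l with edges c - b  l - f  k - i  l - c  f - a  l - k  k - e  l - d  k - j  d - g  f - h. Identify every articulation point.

c, d, f, k, l

Removing c increases the component count from 1 to 2, so c is a cut vertex.
Removing d increases the component count from 1 to 2, so d is a cut vertex.
Removing f increases the component count from 1 to 3, so f is a cut vertex.
Likewise k, l are cut vertices.
By contrast removing h leaves 1 component; it is not a cut vertex. No other vertex is a cut vertex either.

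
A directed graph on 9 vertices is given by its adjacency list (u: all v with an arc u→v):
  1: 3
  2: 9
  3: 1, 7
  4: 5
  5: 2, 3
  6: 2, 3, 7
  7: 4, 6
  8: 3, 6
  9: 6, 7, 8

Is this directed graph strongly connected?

Yes

From 3 we can reach every vertex (1, 2, 3, 4, 5, 6, 7, 8, 9), and every vertex can reach 3 (1, 2, 3, 4, 5, 6, 7, 8, 9). So the whole graph is one strongly connected component.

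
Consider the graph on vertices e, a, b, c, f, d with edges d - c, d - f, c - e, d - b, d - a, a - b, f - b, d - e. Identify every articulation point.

Removing d increases the component count from 1 to 2, so d is a cut vertex.
By contrast removing a leaves 1 component; it is not a cut vertex. No other vertex is a cut vertex either.

d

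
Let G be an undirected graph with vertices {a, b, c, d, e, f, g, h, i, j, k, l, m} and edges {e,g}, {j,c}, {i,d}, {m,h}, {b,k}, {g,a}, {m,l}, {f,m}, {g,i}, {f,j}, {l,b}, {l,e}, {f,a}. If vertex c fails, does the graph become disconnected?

Deleting c leaves 1 component (was 1), so c is not a cut vertex.

No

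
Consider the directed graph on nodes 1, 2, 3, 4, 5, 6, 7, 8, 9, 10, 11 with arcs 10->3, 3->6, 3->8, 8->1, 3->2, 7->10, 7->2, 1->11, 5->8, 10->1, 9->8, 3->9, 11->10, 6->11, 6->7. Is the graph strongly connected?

There is no directed path from 7 to 4, so the graph is not strongly connected.

No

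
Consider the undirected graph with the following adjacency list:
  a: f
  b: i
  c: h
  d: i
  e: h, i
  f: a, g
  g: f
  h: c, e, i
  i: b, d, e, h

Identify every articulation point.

f, h, i

Removing f increases the component count from 2 to 3, so f is a cut vertex.
Removing h increases the component count from 2 to 3, so h is a cut vertex.
Removing i increases the component count from 2 to 4, so i is a cut vertex.
By contrast removing e leaves 2 components; it is not a cut vertex. No other vertex is a cut vertex either.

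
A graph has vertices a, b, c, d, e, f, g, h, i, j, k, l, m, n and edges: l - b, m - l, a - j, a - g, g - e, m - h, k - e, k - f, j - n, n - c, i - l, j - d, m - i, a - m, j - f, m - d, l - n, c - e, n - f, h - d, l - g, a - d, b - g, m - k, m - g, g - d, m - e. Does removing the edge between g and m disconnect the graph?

No

After removing g - m, the path g-a-m still connects them, so the edge is not a bridge.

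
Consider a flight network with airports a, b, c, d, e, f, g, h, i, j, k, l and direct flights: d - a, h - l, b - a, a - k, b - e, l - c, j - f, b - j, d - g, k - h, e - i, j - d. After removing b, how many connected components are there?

With b gone, the remaining components are: {e, i}; {a, c, d, f, g, h, j, k, l}.
That is 2 components.

2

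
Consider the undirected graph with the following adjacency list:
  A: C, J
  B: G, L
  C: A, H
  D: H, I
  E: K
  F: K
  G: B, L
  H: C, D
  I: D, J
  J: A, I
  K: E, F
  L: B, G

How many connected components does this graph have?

Starting from E we can reach E, F, K. That is one component of size 3.
Starting from B we can reach B, G, L. That is one component of size 3.
Starting from A we can reach A, C, D, H, I, J. That is one component of size 6.
Total: 3 components.

3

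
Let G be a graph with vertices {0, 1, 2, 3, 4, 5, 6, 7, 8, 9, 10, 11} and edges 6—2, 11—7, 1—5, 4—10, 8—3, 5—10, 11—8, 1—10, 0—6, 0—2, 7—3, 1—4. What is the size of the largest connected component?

9 is isolated — a component by itself.
Starting from 0 we can reach 0, 2, 6. That is one component of size 3.
Starting from 1 we can reach 1, 4, 5, 10. That is one component of size 4.
Starting from 3 we can reach 3, 7, 8, 11. That is one component of size 4.
The largest has 4 vertices.

4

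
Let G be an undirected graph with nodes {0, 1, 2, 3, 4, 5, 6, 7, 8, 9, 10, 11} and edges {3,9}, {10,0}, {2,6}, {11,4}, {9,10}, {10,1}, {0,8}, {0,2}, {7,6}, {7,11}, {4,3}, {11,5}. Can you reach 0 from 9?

Yes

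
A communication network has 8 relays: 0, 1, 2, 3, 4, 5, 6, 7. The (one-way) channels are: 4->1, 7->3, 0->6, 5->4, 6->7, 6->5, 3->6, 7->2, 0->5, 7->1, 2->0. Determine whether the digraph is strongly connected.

No

There is no directed path from 4 to 7, so the graph is not strongly connected.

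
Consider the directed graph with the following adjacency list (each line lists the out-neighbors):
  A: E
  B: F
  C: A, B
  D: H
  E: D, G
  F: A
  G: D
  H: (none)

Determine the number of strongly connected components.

{C} is an SCC by itself.
{E} is an SCC by itself.
{A} is an SCC by itself.
{B} is an SCC by itself.
{H} is an SCC by itself.
(and 3 more singleton SCCs)
That gives 8 strongly connected components.

8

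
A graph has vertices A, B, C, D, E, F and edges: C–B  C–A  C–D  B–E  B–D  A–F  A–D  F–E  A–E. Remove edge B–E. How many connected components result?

1

B and E are still connected via B-C-A-E, so the component count stays at 1.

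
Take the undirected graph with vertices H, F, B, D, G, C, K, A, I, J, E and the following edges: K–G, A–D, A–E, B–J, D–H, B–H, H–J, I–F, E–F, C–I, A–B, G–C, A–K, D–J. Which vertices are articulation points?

Removing A increases the component count from 1 to 2, so A is a cut vertex.
By contrast removing I leaves 1 component; it is not a cut vertex. No other vertex is a cut vertex either.

A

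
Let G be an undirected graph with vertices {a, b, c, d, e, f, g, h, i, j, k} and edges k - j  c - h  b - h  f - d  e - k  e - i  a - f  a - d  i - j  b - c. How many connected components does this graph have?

g is isolated — a component by itself.
Starting from a we can reach a, d, f. That is one component of size 3.
Starting from b we can reach b, c, h. That is one component of size 3.
Starting from e we can reach e, i, j, k. That is one component of size 4.
Total: 4 components.

4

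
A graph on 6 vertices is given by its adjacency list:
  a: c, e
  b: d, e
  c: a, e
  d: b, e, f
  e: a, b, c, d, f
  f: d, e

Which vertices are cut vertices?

e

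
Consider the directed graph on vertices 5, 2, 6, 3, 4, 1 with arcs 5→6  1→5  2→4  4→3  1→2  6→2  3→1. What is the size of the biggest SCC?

{1, 2, 3, 4, 5, 6} are all mutually reachable — one SCC of size 6.
The largest has 6 vertices.

6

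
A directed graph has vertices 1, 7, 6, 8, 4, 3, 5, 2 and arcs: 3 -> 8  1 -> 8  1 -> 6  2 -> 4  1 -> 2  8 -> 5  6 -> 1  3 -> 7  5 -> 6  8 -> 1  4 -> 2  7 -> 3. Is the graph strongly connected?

There is no directed path from 8 to 3, so the graph is not strongly connected.

No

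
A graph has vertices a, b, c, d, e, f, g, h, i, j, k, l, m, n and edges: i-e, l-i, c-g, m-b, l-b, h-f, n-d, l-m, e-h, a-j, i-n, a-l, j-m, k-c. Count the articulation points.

6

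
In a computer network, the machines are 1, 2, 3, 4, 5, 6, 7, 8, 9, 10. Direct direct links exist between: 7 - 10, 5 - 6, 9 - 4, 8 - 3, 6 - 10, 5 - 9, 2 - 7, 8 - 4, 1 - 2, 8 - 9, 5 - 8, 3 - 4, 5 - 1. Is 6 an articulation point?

No

Deleting 6 leaves 1 component (was 1) (its neighbors 5, 10 remain connected to each other), so 6 is not a cut vertex.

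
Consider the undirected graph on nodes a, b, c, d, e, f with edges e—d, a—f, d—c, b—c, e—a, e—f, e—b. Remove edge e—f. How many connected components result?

1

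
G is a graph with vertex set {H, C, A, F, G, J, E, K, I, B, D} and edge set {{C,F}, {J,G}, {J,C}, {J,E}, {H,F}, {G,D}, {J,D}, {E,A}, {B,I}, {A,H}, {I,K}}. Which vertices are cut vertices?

I, J

Removing I increases the component count from 2 to 3, so I is a cut vertex.
Removing J increases the component count from 2 to 3, so J is a cut vertex.
By contrast removing A leaves 2 components; it is not a cut vertex. No other vertex is a cut vertex either.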